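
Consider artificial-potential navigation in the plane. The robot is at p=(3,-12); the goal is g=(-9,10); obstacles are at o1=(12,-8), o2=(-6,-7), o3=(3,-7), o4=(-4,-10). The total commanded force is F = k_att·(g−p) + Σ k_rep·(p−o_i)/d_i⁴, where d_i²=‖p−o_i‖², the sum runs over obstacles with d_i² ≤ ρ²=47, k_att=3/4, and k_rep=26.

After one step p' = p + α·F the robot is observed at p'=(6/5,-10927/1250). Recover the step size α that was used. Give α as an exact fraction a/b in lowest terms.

α = 1/5

F_att = 3/4·(g−p) = 3/4·(-12,22) = (-9.0000,16.5000)
o1: d²=97 > ρ²=47 → inactive
o2: d²=106 > ρ²=47 → inactive
o3: d²=25 ≤ ρ²=47; F_rep = 26·(0,-5)/25² = (0.0000,-0.2080)
o4: d²=53 > ρ²=47 → inactive
F = F_att + ΣF_rep = (-9.0000,16.2920)
Δp = p'−p = (-1.8000,3.2584); α = Δx/Fx = (-9/5) / (-9) = 1/5
check: Δy/Fy = (4073/1250) / (4073/250) = 1/5 ✓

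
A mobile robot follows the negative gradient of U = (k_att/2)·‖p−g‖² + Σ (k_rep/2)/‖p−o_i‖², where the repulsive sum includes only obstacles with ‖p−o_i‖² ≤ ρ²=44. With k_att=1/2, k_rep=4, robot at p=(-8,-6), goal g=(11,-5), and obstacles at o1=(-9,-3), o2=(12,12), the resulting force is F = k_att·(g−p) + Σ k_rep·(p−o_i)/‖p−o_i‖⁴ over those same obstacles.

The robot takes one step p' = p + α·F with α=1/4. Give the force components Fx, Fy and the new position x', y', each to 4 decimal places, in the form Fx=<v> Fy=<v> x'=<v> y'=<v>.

F_att = 1/2·(g−p) = 1/2·(19,1) = (9.5000,0.5000)
o1: d²=10 ≤ ρ²=44; F_rep = 4·(1,-3)/10² = (0.0400,-0.1200)
o2: d²=724 > ρ²=44 → inactive
F = F_att + ΣF_rep = (9.5400,0.3800)
p' = p + 1/4·F = (-5.6150,-5.9050)

Fx=9.5400 Fy=0.3800 x'=-5.6150 y'=-5.9050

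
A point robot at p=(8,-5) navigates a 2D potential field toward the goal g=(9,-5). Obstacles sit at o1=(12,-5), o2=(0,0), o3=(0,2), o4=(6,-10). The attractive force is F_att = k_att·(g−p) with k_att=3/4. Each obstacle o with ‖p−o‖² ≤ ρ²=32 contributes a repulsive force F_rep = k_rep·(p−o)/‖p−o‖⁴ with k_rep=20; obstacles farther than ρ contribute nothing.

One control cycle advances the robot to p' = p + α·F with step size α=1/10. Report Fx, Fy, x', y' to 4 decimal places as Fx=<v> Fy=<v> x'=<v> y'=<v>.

F_att = 3/4·(g−p) = 3/4·(1,0) = (0.7500,0.0000)
o1: d²=16 ≤ ρ²=32; F_rep = 20·(-4,0)/16² = (-0.3125,0.0000)
o2: d²=89 > ρ²=32 → inactive
o3: d²=113 > ρ²=32 → inactive
o4: d²=29 ≤ ρ²=32; F_rep = 20·(2,5)/29² = (0.0476,0.1189)
F = F_att + ΣF_rep = (0.4851,0.1189)
p' = p + 1/10·F = (8.0485,-4.9881)

Fx=0.4851 Fy=0.1189 x'=8.0485 y'=-4.9881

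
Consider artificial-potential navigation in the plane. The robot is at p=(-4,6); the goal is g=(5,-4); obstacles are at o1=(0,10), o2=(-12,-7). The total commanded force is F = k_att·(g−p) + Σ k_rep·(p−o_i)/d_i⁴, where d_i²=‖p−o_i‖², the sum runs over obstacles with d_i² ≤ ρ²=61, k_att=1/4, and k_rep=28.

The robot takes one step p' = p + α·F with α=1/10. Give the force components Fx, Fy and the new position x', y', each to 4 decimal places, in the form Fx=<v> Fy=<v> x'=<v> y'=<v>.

F_att = 1/4·(g−p) = 1/4·(9,-10) = (2.2500,-2.5000)
o1: d²=32 ≤ ρ²=61; F_rep = 28·(-4,-4)/32² = (-0.1094,-0.1094)
o2: d²=233 > ρ²=61 → inactive
F = F_att + ΣF_rep = (2.1406,-2.6094)
p' = p + 1/10·F = (-3.7859,5.7391)

Fx=2.1406 Fy=-2.6094 x'=-3.7859 y'=5.7391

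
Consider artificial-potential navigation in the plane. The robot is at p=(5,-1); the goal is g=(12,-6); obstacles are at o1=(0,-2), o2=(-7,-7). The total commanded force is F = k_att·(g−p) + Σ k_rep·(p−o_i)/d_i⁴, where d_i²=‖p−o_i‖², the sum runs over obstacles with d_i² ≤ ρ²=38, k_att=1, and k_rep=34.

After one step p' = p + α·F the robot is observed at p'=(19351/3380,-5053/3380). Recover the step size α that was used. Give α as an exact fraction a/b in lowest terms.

α = 1/10

F_att = 1·(g−p) = 1·(7,-5) = (7.0000,-5.0000)
o1: d²=26 ≤ ρ²=38; F_rep = 34·(5,1)/26² = (0.2515,0.0503)
o2: d²=180 > ρ²=38 → inactive
F = F_att + ΣF_rep = (7.2515,-4.9497)
Δp = p'−p = (0.7251,-0.4950); α = Δx/Fx = (2451/3380) / (2451/338) = 1/10
check: Δy/Fy = (-1673/3380) / (-1673/338) = 1/10 ✓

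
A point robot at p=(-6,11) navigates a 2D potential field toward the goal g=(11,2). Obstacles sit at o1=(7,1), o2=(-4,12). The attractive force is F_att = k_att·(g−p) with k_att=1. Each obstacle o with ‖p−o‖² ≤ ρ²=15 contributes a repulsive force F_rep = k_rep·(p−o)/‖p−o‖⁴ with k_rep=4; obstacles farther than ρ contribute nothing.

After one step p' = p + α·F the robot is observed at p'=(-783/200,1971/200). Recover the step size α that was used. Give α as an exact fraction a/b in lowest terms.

F_att = 1·(g−p) = 1·(17,-9) = (17.0000,-9.0000)
o1: d²=269 > ρ²=15 → inactive
o2: d²=5 ≤ ρ²=15; F_rep = 4·(-2,-1)/5² = (-0.3200,-0.1600)
F = F_att + ΣF_rep = (16.6800,-9.1600)
Δp = p'−p = (2.0850,-1.1450); α = Δx/Fx = (417/200) / (417/25) = 1/8
check: Δy/Fy = (-229/200) / (-229/25) = 1/8 ✓

α = 1/8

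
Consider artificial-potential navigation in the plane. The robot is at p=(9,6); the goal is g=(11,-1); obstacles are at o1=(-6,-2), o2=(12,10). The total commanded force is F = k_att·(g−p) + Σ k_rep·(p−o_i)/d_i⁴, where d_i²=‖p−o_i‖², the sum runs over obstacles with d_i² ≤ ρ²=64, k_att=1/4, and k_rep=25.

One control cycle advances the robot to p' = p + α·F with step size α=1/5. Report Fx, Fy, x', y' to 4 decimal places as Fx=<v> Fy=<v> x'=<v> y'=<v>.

F_att = 1/4·(g−p) = 1/4·(2,-7) = (0.5000,-1.7500)
o1: d²=289 > ρ²=64 → inactive
o2: d²=25 ≤ ρ²=64; F_rep = 25·(-3,-4)/25² = (-0.1200,-0.1600)
F = F_att + ΣF_rep = (0.3800,-1.9100)
p' = p + 1/5·F = (9.0760,5.6180)

Fx=0.3800 Fy=-1.9100 x'=9.0760 y'=5.6180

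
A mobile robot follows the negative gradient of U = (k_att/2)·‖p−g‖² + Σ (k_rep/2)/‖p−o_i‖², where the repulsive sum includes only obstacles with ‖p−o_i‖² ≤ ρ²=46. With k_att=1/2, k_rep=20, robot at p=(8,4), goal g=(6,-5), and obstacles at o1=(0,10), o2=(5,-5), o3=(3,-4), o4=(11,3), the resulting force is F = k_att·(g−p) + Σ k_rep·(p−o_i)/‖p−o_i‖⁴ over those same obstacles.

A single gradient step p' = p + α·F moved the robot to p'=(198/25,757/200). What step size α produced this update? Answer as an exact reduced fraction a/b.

F_att = 1/2·(g−p) = 1/2·(-2,-9) = (-1.0000,-4.5000)
o1: d²=100 > ρ²=46 → inactive
o2: d²=90 > ρ²=46 → inactive
o3: d²=89 > ρ²=46 → inactive
o4: d²=10 ≤ ρ²=46; F_rep = 20·(-3,1)/10² = (-0.6000,0.2000)
F = F_att + ΣF_rep = (-1.6000,-4.3000)
Δp = p'−p = (-0.0800,-0.2150); α = Δx/Fx = (-2/25) / (-8/5) = 1/20
check: Δy/Fy = (-43/200) / (-43/10) = 1/20 ✓

α = 1/20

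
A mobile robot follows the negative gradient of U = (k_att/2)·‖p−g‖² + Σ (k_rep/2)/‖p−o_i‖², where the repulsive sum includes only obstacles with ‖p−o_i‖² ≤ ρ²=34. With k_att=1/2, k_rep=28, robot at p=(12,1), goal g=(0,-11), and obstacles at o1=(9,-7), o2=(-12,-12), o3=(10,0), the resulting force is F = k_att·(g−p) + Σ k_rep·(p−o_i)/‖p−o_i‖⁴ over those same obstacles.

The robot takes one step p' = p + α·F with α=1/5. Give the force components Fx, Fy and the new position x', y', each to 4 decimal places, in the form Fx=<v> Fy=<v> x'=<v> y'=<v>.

F_att = 1/2·(g−p) = 1/2·(-12,-12) = (-6.0000,-6.0000)
o1: d²=73 > ρ²=34 → inactive
o2: d²=745 > ρ²=34 → inactive
o3: d²=5 ≤ ρ²=34; F_rep = 28·(2,1)/5² = (2.2400,1.1200)
F = F_att + ΣF_rep = (-3.7600,-4.8800)
p' = p + 1/5·F = (11.2480,0.0240)

Fx=-3.7600 Fy=-4.8800 x'=11.2480 y'=0.0240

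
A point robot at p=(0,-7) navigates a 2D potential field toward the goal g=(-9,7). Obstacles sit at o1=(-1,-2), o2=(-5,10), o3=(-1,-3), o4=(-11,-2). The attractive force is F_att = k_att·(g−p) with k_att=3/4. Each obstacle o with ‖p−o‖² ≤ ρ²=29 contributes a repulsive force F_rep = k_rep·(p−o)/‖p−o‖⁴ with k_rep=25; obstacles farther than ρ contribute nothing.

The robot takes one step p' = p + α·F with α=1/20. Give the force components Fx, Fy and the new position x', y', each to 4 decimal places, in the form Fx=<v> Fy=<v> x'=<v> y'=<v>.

Fx=-6.6265 Fy=9.9691 x'=-0.3313 y'=-6.5015

F_att = 3/4·(g−p) = 3/4·(-9,14) = (-6.7500,10.5000)
o1: d²=26 ≤ ρ²=29; F_rep = 25·(1,-5)/26² = (0.0370,-0.1849)
o2: d²=314 > ρ²=29 → inactive
o3: d²=17 ≤ ρ²=29; F_rep = 25·(1,-4)/17² = (0.0865,-0.3460)
o4: d²=146 > ρ²=29 → inactive
F = F_att + ΣF_rep = (-6.6265,9.9691)
p' = p + 1/20·F = (-0.3313,-6.5015)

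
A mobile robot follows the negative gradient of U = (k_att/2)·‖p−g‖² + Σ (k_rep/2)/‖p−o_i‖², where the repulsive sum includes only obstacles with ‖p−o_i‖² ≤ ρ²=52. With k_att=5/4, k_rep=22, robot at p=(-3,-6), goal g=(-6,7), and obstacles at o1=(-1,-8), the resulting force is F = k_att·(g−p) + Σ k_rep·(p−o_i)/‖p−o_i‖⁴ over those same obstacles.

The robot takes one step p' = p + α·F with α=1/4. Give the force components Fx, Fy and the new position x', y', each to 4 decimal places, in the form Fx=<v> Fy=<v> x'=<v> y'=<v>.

F_att = 5/4·(g−p) = 5/4·(-3,13) = (-3.7500,16.2500)
o1: d²=8 ≤ ρ²=52; F_rep = 22·(-2,2)/8² = (-0.6875,0.6875)
F = F_att + ΣF_rep = (-4.4375,16.9375)
p' = p + 1/4·F = (-4.1094,-1.7656)

Fx=-4.4375 Fy=16.9375 x'=-4.1094 y'=-1.7656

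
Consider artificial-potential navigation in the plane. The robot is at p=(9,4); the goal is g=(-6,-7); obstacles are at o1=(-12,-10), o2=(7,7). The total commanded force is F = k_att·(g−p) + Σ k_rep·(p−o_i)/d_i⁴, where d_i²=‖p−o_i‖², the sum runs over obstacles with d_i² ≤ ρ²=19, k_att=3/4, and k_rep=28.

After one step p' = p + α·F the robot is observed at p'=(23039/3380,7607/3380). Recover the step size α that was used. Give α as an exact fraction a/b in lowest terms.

α = 1/5

F_att = 3/4·(g−p) = 3/4·(-15,-11) = (-11.2500,-8.2500)
o1: d²=637 > ρ²=19 → inactive
o2: d²=13 ≤ ρ²=19; F_rep = 28·(2,-3)/13² = (0.3314,-0.4970)
F = F_att + ΣF_rep = (-10.9186,-8.7470)
Δp = p'−p = (-2.1837,-1.7494); α = Δx/Fx = (-7381/3380) / (-7381/676) = 1/5
check: Δy/Fy = (-5913/3380) / (-5913/676) = 1/5 ✓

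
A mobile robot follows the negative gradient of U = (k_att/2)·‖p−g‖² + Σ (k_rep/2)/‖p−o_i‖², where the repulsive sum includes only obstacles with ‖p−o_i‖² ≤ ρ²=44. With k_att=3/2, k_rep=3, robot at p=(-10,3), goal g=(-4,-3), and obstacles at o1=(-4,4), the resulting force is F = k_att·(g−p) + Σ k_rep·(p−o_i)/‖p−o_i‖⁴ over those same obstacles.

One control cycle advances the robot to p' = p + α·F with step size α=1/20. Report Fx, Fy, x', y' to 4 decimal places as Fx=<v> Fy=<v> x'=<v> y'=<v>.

Fx=8.9869 Fy=-9.0022 x'=-9.5507 y'=2.5499

F_att = 3/2·(g−p) = 3/2·(6,-6) = (9.0000,-9.0000)
o1: d²=37 ≤ ρ²=44; F_rep = 3·(-6,-1)/37² = (-0.0131,-0.0022)
F = F_att + ΣF_rep = (8.9869,-9.0022)
p' = p + 1/20·F = (-9.5507,2.5499)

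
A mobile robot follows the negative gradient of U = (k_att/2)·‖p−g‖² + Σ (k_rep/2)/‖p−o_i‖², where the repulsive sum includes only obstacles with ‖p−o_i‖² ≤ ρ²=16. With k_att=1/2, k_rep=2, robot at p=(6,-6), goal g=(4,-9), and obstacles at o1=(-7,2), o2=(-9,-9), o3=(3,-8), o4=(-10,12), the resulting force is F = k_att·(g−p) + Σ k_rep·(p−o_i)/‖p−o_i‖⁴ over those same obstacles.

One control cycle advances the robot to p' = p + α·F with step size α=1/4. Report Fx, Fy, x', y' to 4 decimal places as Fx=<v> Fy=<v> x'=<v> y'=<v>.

Fx=-0.9645 Fy=-1.4763 x'=5.7589 y'=-6.3691

F_att = 1/2·(g−p) = 1/2·(-2,-3) = (-1.0000,-1.5000)
o1: d²=233 > ρ²=16 → inactive
o2: d²=234 > ρ²=16 → inactive
o3: d²=13 ≤ ρ²=16; F_rep = 2·(3,2)/13² = (0.0355,0.0237)
o4: d²=580 > ρ²=16 → inactive
F = F_att + ΣF_rep = (-0.9645,-1.4763)
p' = p + 1/4·F = (5.7589,-6.3691)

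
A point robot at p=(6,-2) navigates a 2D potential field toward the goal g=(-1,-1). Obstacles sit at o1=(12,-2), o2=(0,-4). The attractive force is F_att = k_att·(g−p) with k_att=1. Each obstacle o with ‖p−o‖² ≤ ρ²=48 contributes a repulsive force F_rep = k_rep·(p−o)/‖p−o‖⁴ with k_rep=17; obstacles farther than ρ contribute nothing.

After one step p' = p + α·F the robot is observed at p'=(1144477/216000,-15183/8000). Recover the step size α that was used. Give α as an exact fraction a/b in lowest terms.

α = 1/10

F_att = 1·(g−p) = 1·(-7,1) = (-7.0000,1.0000)
o1: d²=36 ≤ ρ²=48; F_rep = 17·(-6,0)/36² = (-0.0787,0.0000)
o2: d²=40 ≤ ρ²=48; F_rep = 17·(6,2)/40² = (0.0638,0.0213)
F = F_att + ΣF_rep = (-7.0150,1.0212)
Δp = p'−p = (-0.7015,0.1021); α = Δx/Fx = (-151523/216000) / (-151523/21600) = 1/10
check: Δy/Fy = (817/8000) / (817/800) = 1/10 ✓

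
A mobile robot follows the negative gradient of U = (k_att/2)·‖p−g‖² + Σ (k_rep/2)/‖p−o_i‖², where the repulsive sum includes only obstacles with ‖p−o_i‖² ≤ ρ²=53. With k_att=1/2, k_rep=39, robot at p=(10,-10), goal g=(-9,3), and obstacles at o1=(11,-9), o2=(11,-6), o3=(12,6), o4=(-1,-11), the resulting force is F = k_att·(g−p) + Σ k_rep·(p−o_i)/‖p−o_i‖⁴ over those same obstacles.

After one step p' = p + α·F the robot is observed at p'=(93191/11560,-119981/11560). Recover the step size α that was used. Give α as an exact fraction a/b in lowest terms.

α = 1/10

F_att = 1/2·(g−p) = 1/2·(-19,13) = (-9.5000,6.5000)
o1: d²=2 ≤ ρ²=53; F_rep = 39·(-1,-1)/2² = (-9.7500,-9.7500)
o2: d²=17 ≤ ρ²=53; F_rep = 39·(-1,-4)/17² = (-0.1349,-0.5398)
o3: d²=260 > ρ²=53 → inactive
o4: d²=122 > ρ²=53 → inactive
F = F_att + ΣF_rep = (-19.3849,-3.7898)
Δp = p'−p = (-1.9385,-0.3790); α = Δx/Fx = (-22409/11560) / (-22409/1156) = 1/10
check: Δy/Fy = (-4381/11560) / (-4381/1156) = 1/10 ✓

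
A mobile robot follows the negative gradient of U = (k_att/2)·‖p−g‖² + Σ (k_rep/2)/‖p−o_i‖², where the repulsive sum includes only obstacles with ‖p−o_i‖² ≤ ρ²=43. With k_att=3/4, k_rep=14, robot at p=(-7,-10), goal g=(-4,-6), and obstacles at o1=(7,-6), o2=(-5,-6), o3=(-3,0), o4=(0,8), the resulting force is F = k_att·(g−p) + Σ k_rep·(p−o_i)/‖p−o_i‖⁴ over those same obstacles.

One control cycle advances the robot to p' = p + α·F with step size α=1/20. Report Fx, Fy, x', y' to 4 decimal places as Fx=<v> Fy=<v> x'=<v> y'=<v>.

F_att = 3/4·(g−p) = 3/4·(3,4) = (2.2500,3.0000)
o1: d²=212 > ρ²=43 → inactive
o2: d²=20 ≤ ρ²=43; F_rep = 14·(-2,-4)/20² = (-0.0700,-0.1400)
o3: d²=116 > ρ²=43 → inactive
o4: d²=373 > ρ²=43 → inactive
F = F_att + ΣF_rep = (2.1800,2.8600)
p' = p + 1/20·F = (-6.8910,-9.8570)

Fx=2.1800 Fy=2.8600 x'=-6.8910 y'=-9.8570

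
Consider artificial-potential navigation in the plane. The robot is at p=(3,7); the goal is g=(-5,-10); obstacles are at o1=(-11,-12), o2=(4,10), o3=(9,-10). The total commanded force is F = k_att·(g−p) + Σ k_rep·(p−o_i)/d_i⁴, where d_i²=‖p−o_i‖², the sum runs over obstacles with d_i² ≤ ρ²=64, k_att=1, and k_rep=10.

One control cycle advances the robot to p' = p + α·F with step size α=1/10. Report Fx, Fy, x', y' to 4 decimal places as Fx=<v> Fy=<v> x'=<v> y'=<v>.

F_att = 1·(g−p) = 1·(-8,-17) = (-8.0000,-17.0000)
o1: d²=557 > ρ²=64 → inactive
o2: d²=10 ≤ ρ²=64; F_rep = 10·(-1,-3)/10² = (-0.1000,-0.3000)
o3: d²=325 > ρ²=64 → inactive
F = F_att + ΣF_rep = (-8.1000,-17.3000)
p' = p + 1/10·F = (2.1900,5.2700)

Fx=-8.1000 Fy=-17.3000 x'=2.1900 y'=5.2700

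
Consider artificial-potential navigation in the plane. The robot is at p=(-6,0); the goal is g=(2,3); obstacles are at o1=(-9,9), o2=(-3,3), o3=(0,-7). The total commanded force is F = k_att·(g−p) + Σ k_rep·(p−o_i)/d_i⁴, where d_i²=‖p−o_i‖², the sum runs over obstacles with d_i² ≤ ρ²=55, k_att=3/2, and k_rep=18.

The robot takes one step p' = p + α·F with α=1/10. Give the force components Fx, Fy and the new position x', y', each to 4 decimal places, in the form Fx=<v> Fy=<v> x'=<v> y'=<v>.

Fx=11.8333 Fy=4.3333 x'=-4.8167 y'=0.4333

F_att = 3/2·(g−p) = 3/2·(8,3) = (12.0000,4.5000)
o1: d²=90 > ρ²=55 → inactive
o2: d²=18 ≤ ρ²=55; F_rep = 18·(-3,-3)/18² = (-0.1667,-0.1667)
o3: d²=85 > ρ²=55 → inactive
F = F_att + ΣF_rep = (11.8333,4.3333)
p' = p + 1/10·F = (-4.8167,0.4333)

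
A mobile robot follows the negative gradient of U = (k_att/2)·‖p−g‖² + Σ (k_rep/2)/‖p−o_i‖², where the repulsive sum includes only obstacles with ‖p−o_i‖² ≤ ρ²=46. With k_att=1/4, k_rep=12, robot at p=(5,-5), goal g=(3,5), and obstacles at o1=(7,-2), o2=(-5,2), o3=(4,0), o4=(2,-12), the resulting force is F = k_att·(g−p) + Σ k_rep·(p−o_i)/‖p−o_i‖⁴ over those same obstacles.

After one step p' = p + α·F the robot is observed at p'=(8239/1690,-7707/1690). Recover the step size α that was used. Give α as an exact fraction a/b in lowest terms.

F_att = 1/4·(g−p) = 1/4·(-2,10) = (-0.5000,2.5000)
o1: d²=13 ≤ ρ²=46; F_rep = 12·(-2,-3)/13² = (-0.1420,-0.2130)
o2: d²=149 > ρ²=46 → inactive
o3: d²=26 ≤ ρ²=46; F_rep = 12·(1,-5)/26² = (0.0178,-0.0888)
o4: d²=58 > ρ²=46 → inactive
F = F_att + ΣF_rep = (-0.6243,2.1982)
Δp = p'−p = (-0.1249,0.4396); α = Δx/Fx = (-211/1690) / (-211/338) = 1/5
check: Δy/Fy = (743/1690) / (743/338) = 1/5 ✓

α = 1/5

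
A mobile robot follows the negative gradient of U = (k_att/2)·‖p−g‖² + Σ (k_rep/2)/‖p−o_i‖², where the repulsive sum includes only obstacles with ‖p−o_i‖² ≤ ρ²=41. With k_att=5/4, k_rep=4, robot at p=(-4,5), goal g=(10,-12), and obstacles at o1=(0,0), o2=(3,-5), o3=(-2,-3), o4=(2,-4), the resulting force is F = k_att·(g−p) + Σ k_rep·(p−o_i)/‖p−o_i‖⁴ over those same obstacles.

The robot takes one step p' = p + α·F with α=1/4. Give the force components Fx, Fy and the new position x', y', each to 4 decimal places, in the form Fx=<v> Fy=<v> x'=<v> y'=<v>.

F_att = 5/4·(g−p) = 5/4·(14,-17) = (17.5000,-21.2500)
o1: d²=41 ≤ ρ²=41; F_rep = 4·(-4,5)/41² = (-0.0095,0.0119)
o2: d²=149 > ρ²=41 → inactive
o3: d²=68 > ρ²=41 → inactive
o4: d²=117 > ρ²=41 → inactive
F = F_att + ΣF_rep = (17.4905,-21.2381)
p' = p + 1/4·F = (0.3726,-0.3095)

Fx=17.4905 Fy=-21.2381 x'=0.3726 y'=-0.3095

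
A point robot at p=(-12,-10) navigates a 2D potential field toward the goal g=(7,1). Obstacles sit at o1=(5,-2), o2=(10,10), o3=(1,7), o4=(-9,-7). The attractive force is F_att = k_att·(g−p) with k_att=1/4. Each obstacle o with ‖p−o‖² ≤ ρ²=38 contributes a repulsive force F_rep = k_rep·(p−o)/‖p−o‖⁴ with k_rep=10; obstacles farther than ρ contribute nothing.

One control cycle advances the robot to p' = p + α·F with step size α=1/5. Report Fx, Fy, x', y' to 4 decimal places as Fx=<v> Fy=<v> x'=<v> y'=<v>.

Fx=4.6574 Fy=2.6574 x'=-11.0685 y'=-9.4685

F_att = 1/4·(g−p) = 1/4·(19,11) = (4.7500,2.7500)
o1: d²=353 > ρ²=38 → inactive
o2: d²=884 > ρ²=38 → inactive
o3: d²=458 > ρ²=38 → inactive
o4: d²=18 ≤ ρ²=38; F_rep = 10·(-3,-3)/18² = (-0.0926,-0.0926)
F = F_att + ΣF_rep = (4.6574,2.6574)
p' = p + 1/5·F = (-11.0685,-9.4685)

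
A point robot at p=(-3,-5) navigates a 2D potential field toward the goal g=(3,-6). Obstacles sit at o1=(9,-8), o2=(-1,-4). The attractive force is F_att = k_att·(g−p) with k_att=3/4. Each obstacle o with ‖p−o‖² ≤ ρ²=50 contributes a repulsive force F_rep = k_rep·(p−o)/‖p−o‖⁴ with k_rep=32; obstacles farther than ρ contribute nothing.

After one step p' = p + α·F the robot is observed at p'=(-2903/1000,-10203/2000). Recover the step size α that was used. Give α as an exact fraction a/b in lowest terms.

F_att = 3/4·(g−p) = 3/4·(6,-1) = (4.5000,-0.7500)
o1: d²=153 > ρ²=50 → inactive
o2: d²=5 ≤ ρ²=50; F_rep = 32·(-2,-1)/5² = (-2.5600,-1.2800)
F = F_att + ΣF_rep = (1.9400,-2.0300)
Δp = p'−p = (0.0970,-0.1015); α = Δx/Fx = (97/1000) / (97/50) = 1/20
check: Δy/Fy = (-203/2000) / (-203/100) = 1/20 ✓

α = 1/20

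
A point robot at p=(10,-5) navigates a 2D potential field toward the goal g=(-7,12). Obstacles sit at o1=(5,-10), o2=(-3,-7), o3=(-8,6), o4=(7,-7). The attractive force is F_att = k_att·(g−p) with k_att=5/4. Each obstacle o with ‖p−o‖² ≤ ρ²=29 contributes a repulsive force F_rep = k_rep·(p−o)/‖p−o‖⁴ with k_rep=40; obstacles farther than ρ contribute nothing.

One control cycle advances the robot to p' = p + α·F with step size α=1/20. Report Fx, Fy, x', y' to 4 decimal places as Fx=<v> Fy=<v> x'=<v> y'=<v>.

F_att = 5/4·(g−p) = 5/4·(-17,17) = (-21.2500,21.2500)
o1: d²=50 > ρ²=29 → inactive
o2: d²=173 > ρ²=29 → inactive
o3: d²=445 > ρ²=29 → inactive
o4: d²=13 ≤ ρ²=29; F_rep = 40·(3,2)/13² = (0.7101,0.4734)
F = F_att + ΣF_rep = (-20.5399,21.7234)
p' = p + 1/20·F = (8.9730,-3.9138)

Fx=-20.5399 Fy=21.7234 x'=8.9730 y'=-3.9138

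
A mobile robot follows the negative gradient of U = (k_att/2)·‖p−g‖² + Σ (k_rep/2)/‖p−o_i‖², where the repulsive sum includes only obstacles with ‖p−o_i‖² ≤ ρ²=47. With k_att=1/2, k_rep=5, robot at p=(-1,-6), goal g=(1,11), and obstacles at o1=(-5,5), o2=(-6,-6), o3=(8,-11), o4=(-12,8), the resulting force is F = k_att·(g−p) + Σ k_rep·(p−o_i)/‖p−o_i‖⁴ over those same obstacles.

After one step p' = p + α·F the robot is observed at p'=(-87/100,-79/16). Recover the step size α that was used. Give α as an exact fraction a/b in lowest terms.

α = 1/8

F_att = 1/2·(g−p) = 1/2·(2,17) = (1.0000,8.5000)
o1: d²=137 > ρ²=47 → inactive
o2: d²=25 ≤ ρ²=47; F_rep = 5·(5,0)/25² = (0.0400,0.0000)
o3: d²=106 > ρ²=47 → inactive
o4: d²=317 > ρ²=47 → inactive
F = F_att + ΣF_rep = (1.0400,8.5000)
Δp = p'−p = (0.1300,1.0625); α = Δx/Fx = (13/100) / (26/25) = 1/8
check: Δy/Fy = (17/16) / (17/2) = 1/8 ✓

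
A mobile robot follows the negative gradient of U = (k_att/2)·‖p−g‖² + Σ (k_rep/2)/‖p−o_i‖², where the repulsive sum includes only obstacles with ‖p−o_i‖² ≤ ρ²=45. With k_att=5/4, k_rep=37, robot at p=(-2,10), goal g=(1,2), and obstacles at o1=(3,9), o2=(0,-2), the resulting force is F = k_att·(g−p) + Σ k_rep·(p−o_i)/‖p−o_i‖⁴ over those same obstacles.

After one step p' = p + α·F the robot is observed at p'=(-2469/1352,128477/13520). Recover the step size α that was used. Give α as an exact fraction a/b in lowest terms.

α = 1/20

F_att = 5/4·(g−p) = 5/4·(3,-8) = (3.7500,-10.0000)
o1: d²=26 ≤ ρ²=45; F_rep = 37·(-5,1)/26² = (-0.2737,0.0547)
o2: d²=148 > ρ²=45 → inactive
F = F_att + ΣF_rep = (3.4763,-9.9453)
Δp = p'−p = (0.1738,-0.4973); α = Δx/Fx = (235/1352) / (1175/338) = 1/20
check: Δy/Fy = (-6723/13520) / (-6723/676) = 1/20 ✓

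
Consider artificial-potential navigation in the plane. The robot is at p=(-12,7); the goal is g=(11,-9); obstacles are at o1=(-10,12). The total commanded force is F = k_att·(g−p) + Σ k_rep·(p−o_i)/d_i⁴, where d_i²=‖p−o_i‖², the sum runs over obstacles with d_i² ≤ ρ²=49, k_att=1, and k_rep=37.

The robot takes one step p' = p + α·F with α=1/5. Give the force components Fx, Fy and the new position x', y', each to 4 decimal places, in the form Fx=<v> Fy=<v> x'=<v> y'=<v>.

F_att = 1·(g−p) = 1·(23,-16) = (23.0000,-16.0000)
o1: d²=29 ≤ ρ²=49; F_rep = 37·(-2,-5)/29² = (-0.0880,-0.2200)
F = F_att + ΣF_rep = (22.9120,-16.2200)
p' = p + 1/5·F = (-7.4176,3.7560)

Fx=22.9120 Fy=-16.2200 x'=-7.4176 y'=3.7560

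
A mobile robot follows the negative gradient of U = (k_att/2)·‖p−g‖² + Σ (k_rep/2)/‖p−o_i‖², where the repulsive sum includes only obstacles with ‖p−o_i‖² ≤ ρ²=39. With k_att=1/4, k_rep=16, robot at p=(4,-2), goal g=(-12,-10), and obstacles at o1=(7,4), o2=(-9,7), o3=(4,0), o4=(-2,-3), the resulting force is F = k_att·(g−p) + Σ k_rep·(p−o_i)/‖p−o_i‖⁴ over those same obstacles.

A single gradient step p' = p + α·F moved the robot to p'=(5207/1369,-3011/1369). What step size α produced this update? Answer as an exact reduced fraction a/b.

α = 1/20

F_att = 1/4·(g−p) = 1/4·(-16,-8) = (-4.0000,-2.0000)
o1: d²=45 > ρ²=39 → inactive
o2: d²=250 > ρ²=39 → inactive
o3: d²=4 ≤ ρ²=39; F_rep = 16·(0,-2)/4² = (0.0000,-2.0000)
o4: d²=37 ≤ ρ²=39; F_rep = 16·(6,1)/37² = (0.0701,0.0117)
F = F_att + ΣF_rep = (-3.9299,-3.9883)
Δp = p'−p = (-0.1965,-0.1994); α = Δx/Fx = (-269/1369) / (-5380/1369) = 1/20
check: Δy/Fy = (-273/1369) / (-5460/1369) = 1/20 ✓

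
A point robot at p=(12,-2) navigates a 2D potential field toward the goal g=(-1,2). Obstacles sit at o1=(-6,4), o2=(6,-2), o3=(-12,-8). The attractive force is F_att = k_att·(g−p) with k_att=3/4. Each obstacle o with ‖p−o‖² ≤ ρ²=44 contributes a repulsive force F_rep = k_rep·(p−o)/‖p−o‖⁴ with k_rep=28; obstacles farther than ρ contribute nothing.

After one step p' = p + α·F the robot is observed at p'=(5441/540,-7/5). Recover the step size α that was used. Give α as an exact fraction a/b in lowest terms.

α = 1/5

F_att = 3/4·(g−p) = 3/4·(-13,4) = (-9.7500,3.0000)
o1: d²=360 > ρ²=44 → inactive
o2: d²=36 ≤ ρ²=44; F_rep = 28·(6,0)/36² = (0.1296,0.0000)
o3: d²=612 > ρ²=44 → inactive
F = F_att + ΣF_rep = (-9.6204,3.0000)
Δp = p'−p = (-1.9241,0.6000); α = Δx/Fx = (-1039/540) / (-1039/108) = 1/5
check: Δy/Fy = (3/5) / (3) = 1/5 ✓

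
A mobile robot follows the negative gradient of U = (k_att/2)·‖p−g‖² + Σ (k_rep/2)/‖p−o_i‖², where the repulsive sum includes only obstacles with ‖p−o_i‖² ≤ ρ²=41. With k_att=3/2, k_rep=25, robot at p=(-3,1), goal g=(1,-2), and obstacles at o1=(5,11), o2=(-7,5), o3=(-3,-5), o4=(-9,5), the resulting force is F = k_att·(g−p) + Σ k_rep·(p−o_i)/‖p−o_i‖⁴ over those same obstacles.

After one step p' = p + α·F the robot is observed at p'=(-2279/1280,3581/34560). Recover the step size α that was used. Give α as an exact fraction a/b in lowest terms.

F_att = 3/2·(g−p) = 3/2·(4,-3) = (6.0000,-4.5000)
o1: d²=164 > ρ²=41 → inactive
o2: d²=32 ≤ ρ²=41; F_rep = 25·(4,-4)/32² = (0.0977,-0.0977)
o3: d²=36 ≤ ρ²=41; F_rep = 25·(0,6)/36² = (0.0000,0.1157)
o4: d²=52 > ρ²=41 → inactive
F = F_att + ΣF_rep = (6.0977,-4.4819)
Δp = p'−p = (1.2195,-0.8964); α = Δx/Fx = (1561/1280) / (1561/256) = 1/5
check: Δy/Fy = (-30979/34560) / (-30979/6912) = 1/5 ✓

α = 1/5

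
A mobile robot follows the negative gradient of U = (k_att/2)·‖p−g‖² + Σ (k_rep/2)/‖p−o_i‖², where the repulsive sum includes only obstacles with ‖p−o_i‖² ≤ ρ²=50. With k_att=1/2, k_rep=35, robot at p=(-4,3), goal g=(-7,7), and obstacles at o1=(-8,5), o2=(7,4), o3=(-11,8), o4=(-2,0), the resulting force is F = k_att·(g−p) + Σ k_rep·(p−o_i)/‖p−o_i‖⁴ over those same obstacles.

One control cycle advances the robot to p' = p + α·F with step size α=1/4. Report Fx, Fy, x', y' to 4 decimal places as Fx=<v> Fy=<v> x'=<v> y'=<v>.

Fx=-1.5642 Fy=2.4463 x'=-4.3911 y'=3.6116

F_att = 1/2·(g−p) = 1/2·(-3,4) = (-1.5000,2.0000)
o1: d²=20 ≤ ρ²=50; F_rep = 35·(4,-2)/20² = (0.3500,-0.1750)
o2: d²=122 > ρ²=50 → inactive
o3: d²=74 > ρ²=50 → inactive
o4: d²=13 ≤ ρ²=50; F_rep = 35·(-2,3)/13² = (-0.4142,0.6213)
F = F_att + ΣF_rep = (-1.5642,2.4463)
p' = p + 1/4·F = (-4.3911,3.6116)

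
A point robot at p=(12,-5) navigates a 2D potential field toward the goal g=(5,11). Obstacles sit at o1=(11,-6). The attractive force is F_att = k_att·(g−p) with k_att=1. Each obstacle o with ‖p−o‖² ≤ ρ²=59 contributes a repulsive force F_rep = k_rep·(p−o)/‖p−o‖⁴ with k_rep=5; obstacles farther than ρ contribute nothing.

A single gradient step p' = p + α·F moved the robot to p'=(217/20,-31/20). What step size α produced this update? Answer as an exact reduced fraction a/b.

α = 1/5

F_att = 1·(g−p) = 1·(-7,16) = (-7.0000,16.0000)
o1: d²=2 ≤ ρ²=59; F_rep = 5·(1,1)/2² = (1.2500,1.2500)
F = F_att + ΣF_rep = (-5.7500,17.2500)
Δp = p'−p = (-1.1500,3.4500); α = Δx/Fx = (-23/20) / (-23/4) = 1/5
check: Δy/Fy = (69/20) / (69/4) = 1/5 ✓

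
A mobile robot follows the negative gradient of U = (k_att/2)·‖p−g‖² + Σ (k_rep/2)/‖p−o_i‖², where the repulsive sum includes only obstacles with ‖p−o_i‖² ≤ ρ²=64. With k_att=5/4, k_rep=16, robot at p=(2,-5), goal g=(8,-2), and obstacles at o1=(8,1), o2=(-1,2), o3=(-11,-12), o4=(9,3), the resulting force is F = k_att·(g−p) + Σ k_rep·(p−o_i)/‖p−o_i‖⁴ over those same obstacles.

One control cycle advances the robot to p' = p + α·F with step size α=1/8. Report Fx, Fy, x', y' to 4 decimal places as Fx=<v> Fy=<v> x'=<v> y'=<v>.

F_att = 5/4·(g−p) = 5/4·(6,3) = (7.5000,3.7500)
o1: d²=72 > ρ²=64 → inactive
o2: d²=58 ≤ ρ²=64; F_rep = 16·(3,-7)/58² = (0.0143,-0.0333)
o3: d²=218 > ρ²=64 → inactive
o4: d²=113 > ρ²=64 → inactive
F = F_att + ΣF_rep = (7.5143,3.7167)
p' = p + 1/8·F = (2.9393,-4.5354)

Fx=7.5143 Fy=3.7167 x'=2.9393 y'=-4.5354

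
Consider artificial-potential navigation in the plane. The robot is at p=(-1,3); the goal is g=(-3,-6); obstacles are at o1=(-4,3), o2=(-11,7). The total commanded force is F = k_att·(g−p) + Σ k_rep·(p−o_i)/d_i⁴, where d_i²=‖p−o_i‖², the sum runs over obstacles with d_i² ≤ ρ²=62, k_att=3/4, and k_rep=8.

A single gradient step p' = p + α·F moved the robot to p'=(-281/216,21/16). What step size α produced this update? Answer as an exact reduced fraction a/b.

F_att = 3/4·(g−p) = 3/4·(-2,-9) = (-1.5000,-6.7500)
o1: d²=9 ≤ ρ²=62; F_rep = 8·(3,0)/9² = (0.2963,0.0000)
o2: d²=116 > ρ²=62 → inactive
F = F_att + ΣF_rep = (-1.2037,-6.7500)
Δp = p'−p = (-0.3009,-1.6875); α = Δx/Fx = (-65/216) / (-65/54) = 1/4
check: Δy/Fy = (-27/16) / (-27/4) = 1/4 ✓

α = 1/4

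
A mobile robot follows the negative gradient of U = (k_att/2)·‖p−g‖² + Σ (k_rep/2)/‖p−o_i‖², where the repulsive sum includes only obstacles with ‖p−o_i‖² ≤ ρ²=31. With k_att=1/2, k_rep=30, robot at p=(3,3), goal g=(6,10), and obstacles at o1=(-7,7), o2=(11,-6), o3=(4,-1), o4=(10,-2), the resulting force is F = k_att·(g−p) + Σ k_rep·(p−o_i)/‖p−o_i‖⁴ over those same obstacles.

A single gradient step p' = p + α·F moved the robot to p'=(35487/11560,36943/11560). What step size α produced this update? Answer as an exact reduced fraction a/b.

F_att = 1/2·(g−p) = 1/2·(3,7) = (1.5000,3.5000)
o1: d²=116 > ρ²=31 → inactive
o2: d²=145 > ρ²=31 → inactive
o3: d²=17 ≤ ρ²=31; F_rep = 30·(-1,4)/17² = (-0.1038,0.4152)
o4: d²=74 > ρ²=31 → inactive
F = F_att + ΣF_rep = (1.3962,3.9152)
Δp = p'−p = (0.0698,0.1958); α = Δx/Fx = (807/11560) / (807/578) = 1/20
check: Δy/Fy = (2263/11560) / (2263/578) = 1/20 ✓

α = 1/20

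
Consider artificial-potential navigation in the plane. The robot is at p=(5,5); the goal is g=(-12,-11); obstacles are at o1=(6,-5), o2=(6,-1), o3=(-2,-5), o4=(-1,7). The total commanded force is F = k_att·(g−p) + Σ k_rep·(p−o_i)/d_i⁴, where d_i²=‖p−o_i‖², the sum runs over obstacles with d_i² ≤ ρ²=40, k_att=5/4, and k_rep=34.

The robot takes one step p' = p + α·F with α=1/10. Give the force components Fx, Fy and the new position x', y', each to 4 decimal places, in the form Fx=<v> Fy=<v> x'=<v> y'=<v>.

Fx=-21.1473 Fy=-19.8935 x'=2.8853 y'=3.0107

F_att = 5/4·(g−p) = 5/4·(-17,-16) = (-21.2500,-20.0000)
o1: d²=101 > ρ²=40 → inactive
o2: d²=37 ≤ ρ²=40; F_rep = 34·(-1,6)/37² = (-0.0248,0.1490)
o3: d²=149 > ρ²=40 → inactive
o4: d²=40 ≤ ρ²=40; F_rep = 34·(6,-2)/40² = (0.1275,-0.0425)
F = F_att + ΣF_rep = (-21.1473,-19.8935)
p' = p + 1/10·F = (2.8853,3.0107)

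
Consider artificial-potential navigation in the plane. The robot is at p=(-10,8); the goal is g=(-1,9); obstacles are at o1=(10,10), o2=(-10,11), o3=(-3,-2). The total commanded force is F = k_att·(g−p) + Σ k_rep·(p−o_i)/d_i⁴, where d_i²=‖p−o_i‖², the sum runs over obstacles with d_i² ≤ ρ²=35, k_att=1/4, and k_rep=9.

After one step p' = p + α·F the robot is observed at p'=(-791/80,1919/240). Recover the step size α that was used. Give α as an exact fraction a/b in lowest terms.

α = 1/20

F_att = 1/4·(g−p) = 1/4·(9,1) = (2.2500,0.2500)
o1: d²=404 > ρ²=35 → inactive
o2: d²=9 ≤ ρ²=35; F_rep = 9·(0,-3)/9² = (0.0000,-0.3333)
o3: d²=149 > ρ²=35 → inactive
F = F_att + ΣF_rep = (2.2500,-0.0833)
Δp = p'−p = (0.1125,-0.0042); α = Δx/Fx = (9/80) / (9/4) = 1/20
check: Δy/Fy = (-1/240) / (-1/12) = 1/20 ✓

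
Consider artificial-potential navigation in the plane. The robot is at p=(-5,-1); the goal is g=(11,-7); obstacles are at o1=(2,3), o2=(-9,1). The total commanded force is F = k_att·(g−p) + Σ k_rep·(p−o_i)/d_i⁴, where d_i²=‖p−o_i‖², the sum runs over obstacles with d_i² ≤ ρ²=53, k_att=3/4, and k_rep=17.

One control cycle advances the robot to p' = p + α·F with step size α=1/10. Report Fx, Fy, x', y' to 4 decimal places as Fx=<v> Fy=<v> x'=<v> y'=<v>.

Fx=12.1700 Fy=-4.5850 x'=-3.7830 y'=-1.4585

F_att = 3/4·(g−p) = 3/4·(16,-6) = (12.0000,-4.5000)
o1: d²=65 > ρ²=53 → inactive
o2: d²=20 ≤ ρ²=53; F_rep = 17·(4,-2)/20² = (0.1700,-0.0850)
F = F_att + ΣF_rep = (12.1700,-4.5850)
p' = p + 1/10·F = (-3.7830,-1.4585)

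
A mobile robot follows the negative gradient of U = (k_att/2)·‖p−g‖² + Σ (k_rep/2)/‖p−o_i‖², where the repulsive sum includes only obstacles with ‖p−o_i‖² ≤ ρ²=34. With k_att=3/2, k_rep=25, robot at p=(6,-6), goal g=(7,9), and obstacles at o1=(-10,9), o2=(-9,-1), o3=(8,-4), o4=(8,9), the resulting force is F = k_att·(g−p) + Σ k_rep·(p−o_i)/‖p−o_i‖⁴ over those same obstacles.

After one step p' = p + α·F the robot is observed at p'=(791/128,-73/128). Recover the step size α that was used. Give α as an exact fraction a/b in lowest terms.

F_att = 3/2·(g−p) = 3/2·(1,15) = (1.5000,22.5000)
o1: d²=481 > ρ²=34 → inactive
o2: d²=250 > ρ²=34 → inactive
o3: d²=8 ≤ ρ²=34; F_rep = 25·(-2,-2)/8² = (-0.7812,-0.7812)
o4: d²=229 > ρ²=34 → inactive
F = F_att + ΣF_rep = (0.7188,21.7188)
Δp = p'−p = (0.1797,5.4297); α = Δx/Fx = (23/128) / (23/32) = 1/4
check: Δy/Fy = (695/128) / (695/32) = 1/4 ✓

α = 1/4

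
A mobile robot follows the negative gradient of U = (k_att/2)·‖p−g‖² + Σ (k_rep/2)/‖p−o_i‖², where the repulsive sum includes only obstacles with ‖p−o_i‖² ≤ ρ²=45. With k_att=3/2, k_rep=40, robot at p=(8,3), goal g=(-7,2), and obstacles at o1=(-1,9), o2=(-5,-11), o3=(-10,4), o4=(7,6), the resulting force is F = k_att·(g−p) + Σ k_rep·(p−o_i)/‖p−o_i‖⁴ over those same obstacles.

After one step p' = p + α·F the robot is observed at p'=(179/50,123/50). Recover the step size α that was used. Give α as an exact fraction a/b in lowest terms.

F_att = 3/2·(g−p) = 3/2·(-15,-1) = (-22.5000,-1.5000)
o1: d²=117 > ρ²=45 → inactive
o2: d²=365 > ρ²=45 → inactive
o3: d²=325 > ρ²=45 → inactive
o4: d²=10 ≤ ρ²=45; F_rep = 40·(1,-3)/10² = (0.4000,-1.2000)
F = F_att + ΣF_rep = (-22.1000,-2.7000)
Δp = p'−p = (-4.4200,-0.5400); α = Δx/Fx = (-221/50) / (-221/10) = 1/5
check: Δy/Fy = (-27/50) / (-27/10) = 1/5 ✓

α = 1/5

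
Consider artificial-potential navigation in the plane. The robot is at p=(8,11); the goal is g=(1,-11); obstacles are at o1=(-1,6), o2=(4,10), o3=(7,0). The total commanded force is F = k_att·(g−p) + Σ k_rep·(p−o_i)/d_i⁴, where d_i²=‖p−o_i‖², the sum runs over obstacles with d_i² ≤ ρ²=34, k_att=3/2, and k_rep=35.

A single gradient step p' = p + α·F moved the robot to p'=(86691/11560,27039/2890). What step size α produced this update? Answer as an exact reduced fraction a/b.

α = 1/20

F_att = 3/2·(g−p) = 3/2·(-7,-22) = (-10.5000,-33.0000)
o1: d²=106 > ρ²=34 → inactive
o2: d²=17 ≤ ρ²=34; F_rep = 35·(4,1)/17² = (0.4844,0.1211)
o3: d²=122 > ρ²=34 → inactive
F = F_att + ΣF_rep = (-10.0156,-32.8789)
Δp = p'−p = (-0.5008,-1.6439); α = Δx/Fx = (-5789/11560) / (-5789/578) = 1/20
check: Δy/Fy = (-4751/2890) / (-9502/289) = 1/20 ✓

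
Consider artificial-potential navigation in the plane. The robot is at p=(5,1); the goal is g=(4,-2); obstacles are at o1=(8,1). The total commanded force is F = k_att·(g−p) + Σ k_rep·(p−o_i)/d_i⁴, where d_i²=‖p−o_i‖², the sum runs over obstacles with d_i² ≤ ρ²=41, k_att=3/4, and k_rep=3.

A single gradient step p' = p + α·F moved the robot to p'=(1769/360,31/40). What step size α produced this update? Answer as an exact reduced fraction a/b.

F_att = 3/4·(g−p) = 3/4·(-1,-3) = (-0.7500,-2.2500)
o1: d²=9 ≤ ρ²=41; F_rep = 3·(-3,0)/9² = (-0.1111,0.0000)
F = F_att + ΣF_rep = (-0.8611,-2.2500)
Δp = p'−p = (-0.0861,-0.2250); α = Δx/Fx = (-31/360) / (-31/36) = 1/10
check: Δy/Fy = (-9/40) / (-9/4) = 1/10 ✓

α = 1/10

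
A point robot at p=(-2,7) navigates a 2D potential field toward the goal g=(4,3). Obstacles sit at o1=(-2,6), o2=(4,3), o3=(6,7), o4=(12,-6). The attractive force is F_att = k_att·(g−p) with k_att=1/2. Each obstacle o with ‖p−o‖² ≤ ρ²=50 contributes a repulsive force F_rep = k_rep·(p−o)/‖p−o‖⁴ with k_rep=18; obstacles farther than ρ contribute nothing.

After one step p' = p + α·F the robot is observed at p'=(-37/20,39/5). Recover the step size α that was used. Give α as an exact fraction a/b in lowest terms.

F_att = 1/2·(g−p) = 1/2·(6,-4) = (3.0000,-2.0000)
o1: d²=1 ≤ ρ²=50; F_rep = 18·(0,1)/1² = (0.0000,18.0000)
o2: d²=52 > ρ²=50 → inactive
o3: d²=64 > ρ²=50 → inactive
o4: d²=365 > ρ²=50 → inactive
F = F_att + ΣF_rep = (3.0000,16.0000)
Δp = p'−p = (0.1500,0.8000); α = Δx/Fx = (3/20) / (3) = 1/20
check: Δy/Fy = (4/5) / (16) = 1/20 ✓

α = 1/20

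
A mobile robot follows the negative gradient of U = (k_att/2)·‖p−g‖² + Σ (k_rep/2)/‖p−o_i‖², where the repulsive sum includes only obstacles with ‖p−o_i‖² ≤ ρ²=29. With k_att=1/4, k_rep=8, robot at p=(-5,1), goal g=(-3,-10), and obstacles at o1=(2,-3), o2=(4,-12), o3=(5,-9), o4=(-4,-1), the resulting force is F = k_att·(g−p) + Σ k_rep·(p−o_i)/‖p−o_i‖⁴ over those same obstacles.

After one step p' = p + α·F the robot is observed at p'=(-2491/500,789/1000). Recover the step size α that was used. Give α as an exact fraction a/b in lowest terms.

α = 1/10

F_att = 1/4·(g−p) = 1/4·(2,-11) = (0.5000,-2.7500)
o1: d²=65 > ρ²=29 → inactive
o2: d²=250 > ρ²=29 → inactive
o3: d²=200 > ρ²=29 → inactive
o4: d²=5 ≤ ρ²=29; F_rep = 8·(-1,2)/5² = (-0.3200,0.6400)
F = F_att + ΣF_rep = (0.1800,-2.1100)
Δp = p'−p = (0.0180,-0.2110); α = Δx/Fx = (9/500) / (9/50) = 1/10
check: Δy/Fy = (-211/1000) / (-211/100) = 1/10 ✓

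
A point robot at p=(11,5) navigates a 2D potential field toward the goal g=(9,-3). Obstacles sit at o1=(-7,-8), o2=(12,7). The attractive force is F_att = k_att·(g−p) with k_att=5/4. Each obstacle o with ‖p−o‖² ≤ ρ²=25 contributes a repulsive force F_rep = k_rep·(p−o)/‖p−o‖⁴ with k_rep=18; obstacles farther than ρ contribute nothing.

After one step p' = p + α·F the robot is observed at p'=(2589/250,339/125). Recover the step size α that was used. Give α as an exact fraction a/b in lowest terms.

F_att = 5/4·(g−p) = 5/4·(-2,-8) = (-2.5000,-10.0000)
o1: d²=493 > ρ²=25 → inactive
o2: d²=5 ≤ ρ²=25; F_rep = 18·(-1,-2)/5² = (-0.7200,-1.4400)
F = F_att + ΣF_rep = (-3.2200,-11.4400)
Δp = p'−p = (-0.6440,-2.2880); α = Δx/Fx = (-161/250) / (-161/50) = 1/5
check: Δy/Fy = (-286/125) / (-286/25) = 1/5 ✓

α = 1/5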